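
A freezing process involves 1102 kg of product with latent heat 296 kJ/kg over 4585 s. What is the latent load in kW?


Q_lat = m * h_fg / t
Q_lat = 1102 * 296 / 4585
Q_lat = 71.14 kW

71.14


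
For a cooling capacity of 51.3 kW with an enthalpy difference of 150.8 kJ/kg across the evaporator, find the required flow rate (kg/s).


m_dot = Q / dh
m_dot = 51.3 / 150.8
m_dot = 0.3402 kg/s

0.3402


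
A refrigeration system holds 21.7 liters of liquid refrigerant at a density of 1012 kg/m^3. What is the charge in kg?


Charge = V * rho / 1000
Charge = 21.7 * 1012 / 1000
Charge = 21.96 kg

21.96


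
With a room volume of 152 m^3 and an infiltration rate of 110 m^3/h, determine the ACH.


ACH = flow / volume
ACH = 110 / 152
ACH = 0.724

0.724


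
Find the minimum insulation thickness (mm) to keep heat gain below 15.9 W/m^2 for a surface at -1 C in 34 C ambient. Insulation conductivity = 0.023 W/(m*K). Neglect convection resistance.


dT = 34 - (-1) = 35 K
thickness = k * dT / q_max * 1000
thickness = 0.023 * 35 / 15.9 * 1000
thickness = 50.6 mm

50.6


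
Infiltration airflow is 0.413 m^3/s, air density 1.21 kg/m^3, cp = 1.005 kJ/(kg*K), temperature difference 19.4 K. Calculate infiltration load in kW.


Q = V_dot * rho * cp * dT
Q = 0.413 * 1.21 * 1.005 * 19.4
Q = 9.743 kW

9.743


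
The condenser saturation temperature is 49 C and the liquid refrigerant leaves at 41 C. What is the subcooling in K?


Subcooling = T_cond - T_liquid
Subcooling = 49 - 41
Subcooling = 8 K

8


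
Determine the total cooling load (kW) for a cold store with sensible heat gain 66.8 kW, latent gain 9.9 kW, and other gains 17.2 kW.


Q_total = Q_s + Q_l + Q_misc
Q_total = 66.8 + 9.9 + 17.2
Q_total = 93.9 kW

93.9


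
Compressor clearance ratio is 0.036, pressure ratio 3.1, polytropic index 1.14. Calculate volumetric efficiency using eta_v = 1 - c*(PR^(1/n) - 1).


PR^(1/n) = 3.1^(1/1.14) = 2.69785764
eta_v = 1 - 0.036 * (2.69785764 - 1)
eta_v = 0.9389

0.9389


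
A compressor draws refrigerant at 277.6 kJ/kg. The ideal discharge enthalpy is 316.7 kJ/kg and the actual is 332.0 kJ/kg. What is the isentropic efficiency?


dh_ideal = 316.7 - 277.6 = 39.1 kJ/kg
dh_actual = 332.0 - 277.6 = 54.4 kJ/kg
eta_s = dh_ideal / dh_actual = 39.1 / 54.4
eta_s = 0.7188

0.7188


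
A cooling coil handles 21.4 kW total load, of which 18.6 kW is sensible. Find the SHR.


SHR = Q_sensible / Q_total
SHR = 18.6 / 21.4
SHR = 0.869

0.869


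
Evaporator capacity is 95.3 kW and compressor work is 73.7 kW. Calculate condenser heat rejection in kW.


Q_cond = Q_evap + W
Q_cond = 95.3 + 73.7
Q_cond = 169.0 kW

169.0


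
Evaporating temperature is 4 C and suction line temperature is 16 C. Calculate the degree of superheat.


Superheat = T_suction - T_evap
Superheat = 16 - (4)
Superheat = 12 K

12


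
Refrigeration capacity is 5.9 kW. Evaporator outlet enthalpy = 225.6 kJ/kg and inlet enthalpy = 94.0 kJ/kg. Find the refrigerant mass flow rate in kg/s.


dh = 225.6 - 94.0 = 131.6 kJ/kg
m_dot = Q / dh = 5.9 / 131.6 = 0.0448 kg/s

0.0448


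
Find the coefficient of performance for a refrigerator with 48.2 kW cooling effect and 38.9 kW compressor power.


COP = Q_evap / W
COP = 48.2 / 38.9
COP = 1.239

1.239


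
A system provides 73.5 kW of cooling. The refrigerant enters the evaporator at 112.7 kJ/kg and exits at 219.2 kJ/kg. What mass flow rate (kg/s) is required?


dh = 219.2 - 112.7 = 106.5 kJ/kg
m_dot = Q / dh = 73.5 / 106.5 = 0.6901 kg/s

0.6901


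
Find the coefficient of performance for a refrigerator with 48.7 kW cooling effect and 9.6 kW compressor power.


COP = Q_evap / W
COP = 48.7 / 9.6
COP = 5.073

5.073


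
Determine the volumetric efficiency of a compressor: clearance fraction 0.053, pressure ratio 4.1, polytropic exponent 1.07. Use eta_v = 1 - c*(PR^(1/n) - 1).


PR^(1/n) = 4.1^(1/1.07) = 3.73848113
eta_v = 1 - 0.053 * (3.73848113 - 1)
eta_v = 0.8549

0.8549


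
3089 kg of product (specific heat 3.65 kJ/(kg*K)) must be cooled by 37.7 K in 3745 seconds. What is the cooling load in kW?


Q = m * cp * dT / t
Q = 3089 * 3.65 * 37.7 / 3745
Q = 113.501 kW

113.501


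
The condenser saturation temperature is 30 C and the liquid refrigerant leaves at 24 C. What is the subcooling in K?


Subcooling = T_cond - T_liquid
Subcooling = 30 - 24
Subcooling = 6 K

6


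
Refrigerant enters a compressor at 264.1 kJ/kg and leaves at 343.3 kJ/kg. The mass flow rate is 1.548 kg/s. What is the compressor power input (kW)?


dh = 343.3 - 264.1 = 79.2 kJ/kg
W = m_dot * dh = 1.548 * 79.2 = 122.6 kW

122.6


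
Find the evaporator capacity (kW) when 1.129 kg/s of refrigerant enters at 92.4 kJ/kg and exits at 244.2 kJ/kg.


dh = 244.2 - 92.4 = 151.8 kJ/kg
Q_evap = m_dot * dh = 1.129 * 151.8
Q_evap = 171.38 kW

171.38


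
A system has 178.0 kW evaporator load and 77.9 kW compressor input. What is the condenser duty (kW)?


Q_cond = Q_evap + W
Q_cond = 178.0 + 77.9
Q_cond = 255.9 kW

255.9


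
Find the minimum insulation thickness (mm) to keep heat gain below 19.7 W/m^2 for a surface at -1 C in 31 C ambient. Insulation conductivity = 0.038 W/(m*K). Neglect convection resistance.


dT = 31 - (-1) = 32 K
thickness = k * dT / q_max * 1000
thickness = 0.038 * 32 / 19.7 * 1000
thickness = 61.7 mm

61.7


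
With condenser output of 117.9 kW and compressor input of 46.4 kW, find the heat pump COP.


COP_hp = Q_cond / W
COP_hp = 117.9 / 46.4
COP_hp = 2.541

2.541


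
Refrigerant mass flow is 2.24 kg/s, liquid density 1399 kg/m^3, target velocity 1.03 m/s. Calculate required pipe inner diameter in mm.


A = m_dot / (rho * v) = 2.24 / (1399 * 1.03) = 0.001554508421 m^2
d = sqrt(4*A/pi) * 1000
d = 44.5 mm

44.5


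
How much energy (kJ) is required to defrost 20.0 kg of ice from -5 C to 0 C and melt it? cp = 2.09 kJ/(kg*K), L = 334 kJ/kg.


Sensible heat = cp * dT = 2.09 * 5 = 10.45 kJ/kg
Total per kg = 10.45 + 334 = 344.45 kJ/kg
Q = m * total = 20.0 * 344.45
Q = 6889.0 kJ

6889.0


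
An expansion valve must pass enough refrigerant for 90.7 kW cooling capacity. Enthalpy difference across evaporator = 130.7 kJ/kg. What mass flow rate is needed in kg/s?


m_dot = Q / dh
m_dot = 90.7 / 130.7
m_dot = 0.694 kg/s

0.694


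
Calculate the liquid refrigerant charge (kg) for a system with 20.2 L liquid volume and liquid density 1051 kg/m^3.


Charge = V * rho / 1000
Charge = 20.2 * 1051 / 1000
Charge = 21.23 kg

21.23


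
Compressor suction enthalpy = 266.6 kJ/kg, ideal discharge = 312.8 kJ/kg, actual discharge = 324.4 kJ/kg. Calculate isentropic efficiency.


dh_ideal = 312.8 - 266.6 = 46.2 kJ/kg
dh_actual = 324.4 - 266.6 = 57.8 kJ/kg
eta_s = dh_ideal / dh_actual = 46.2 / 57.8
eta_s = 0.7993

0.7993


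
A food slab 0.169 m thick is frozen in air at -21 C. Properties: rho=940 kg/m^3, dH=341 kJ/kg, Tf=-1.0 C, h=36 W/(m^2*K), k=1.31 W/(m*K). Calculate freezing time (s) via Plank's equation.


dT = -1.0 - (-21) = 20.0 K
term1 = a/(2h) = 0.169/(2*36) = 0.002347222222
term2 = a^2/(8k) = 0.169^2/(8*1.31) = 0.00272528626
t = rho*dH*1000/dT * (term1 + term2)
t = 940*341*1000/20.0 * (0.002347222222 + 0.00272528626)
t = 81297 s

81297


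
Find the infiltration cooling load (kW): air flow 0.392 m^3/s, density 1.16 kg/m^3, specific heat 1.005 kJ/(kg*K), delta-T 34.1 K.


Q = V_dot * rho * cp * dT
Q = 0.392 * 1.16 * 1.005 * 34.1
Q = 15.583 kW

15.583


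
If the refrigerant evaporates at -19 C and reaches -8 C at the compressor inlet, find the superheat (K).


Superheat = T_suction - T_evap
Superheat = -8 - (-19)
Superheat = 11 K

11


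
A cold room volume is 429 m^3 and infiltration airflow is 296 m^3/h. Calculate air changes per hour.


ACH = flow / volume
ACH = 296 / 429
ACH = 0.69

0.69


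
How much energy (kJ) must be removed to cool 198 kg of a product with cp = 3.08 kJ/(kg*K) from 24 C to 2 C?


dT = 24 - (2) = 22 K
Q = m * cp * dT = 198 * 3.08 * 22
Q = 13416 kJ

13416


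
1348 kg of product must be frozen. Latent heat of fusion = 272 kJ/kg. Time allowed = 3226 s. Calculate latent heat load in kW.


Q_lat = m * h_fg / t
Q_lat = 1348 * 272 / 3226
Q_lat = 113.66 kW

113.66


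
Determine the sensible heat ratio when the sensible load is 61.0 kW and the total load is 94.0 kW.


SHR = Q_sensible / Q_total
SHR = 61.0 / 94.0
SHR = 0.649

0.649


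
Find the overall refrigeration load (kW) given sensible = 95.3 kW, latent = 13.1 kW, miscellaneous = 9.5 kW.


Q_total = Q_s + Q_l + Q_misc
Q_total = 95.3 + 13.1 + 9.5
Q_total = 117.9 kW

117.9


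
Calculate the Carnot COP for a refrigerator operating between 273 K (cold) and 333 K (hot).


dT = 333 - 273 = 60 K
COP_carnot = T_cold / dT = 273 / 60
COP_carnot = 4.55

4.55


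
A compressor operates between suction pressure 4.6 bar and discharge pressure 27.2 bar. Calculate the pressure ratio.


PR = P_high / P_low
PR = 27.2 / 4.6
PR = 5.913

5.913


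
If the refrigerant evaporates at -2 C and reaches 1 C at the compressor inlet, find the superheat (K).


Superheat = T_suction - T_evap
Superheat = 1 - (-2)
Superheat = 3 K

3


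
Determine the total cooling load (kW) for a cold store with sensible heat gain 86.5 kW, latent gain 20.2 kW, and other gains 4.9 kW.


Q_total = Q_s + Q_l + Q_misc
Q_total = 86.5 + 20.2 + 4.9
Q_total = 111.6 kW

111.6


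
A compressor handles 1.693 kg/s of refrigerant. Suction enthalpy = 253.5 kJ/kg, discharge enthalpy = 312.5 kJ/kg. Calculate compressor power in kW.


dh = 312.5 - 253.5 = 59.0 kJ/kg
W = m_dot * dh = 1.693 * 59.0 = 99.89 kW

99.89


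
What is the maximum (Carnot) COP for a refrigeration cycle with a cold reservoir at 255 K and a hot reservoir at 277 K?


dT = 277 - 255 = 22 K
COP_carnot = T_cold / dT = 255 / 22
COP_carnot = 11.591

11.591


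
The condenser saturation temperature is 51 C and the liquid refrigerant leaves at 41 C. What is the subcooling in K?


Subcooling = T_cond - T_liquid
Subcooling = 51 - 41
Subcooling = 10 K

10


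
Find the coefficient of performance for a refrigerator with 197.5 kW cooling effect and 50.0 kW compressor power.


COP = Q_evap / W
COP = 197.5 / 50.0
COP = 3.95

3.95


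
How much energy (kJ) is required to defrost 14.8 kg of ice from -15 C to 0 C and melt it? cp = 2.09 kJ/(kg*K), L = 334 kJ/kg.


Sensible heat = cp * dT = 2.09 * 15 = 31.35 kJ/kg
Total per kg = 31.35 + 334 = 365.35 kJ/kg
Q = m * total = 14.8 * 365.35
Q = 5407.2 kJ

5407.2


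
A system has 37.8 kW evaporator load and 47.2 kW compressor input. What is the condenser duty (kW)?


Q_cond = Q_evap + W
Q_cond = 37.8 + 47.2
Q_cond = 85.0 kW

85.0


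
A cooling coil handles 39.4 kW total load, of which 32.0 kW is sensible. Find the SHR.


SHR = Q_sensible / Q_total
SHR = 32.0 / 39.4
SHR = 0.812

0.812


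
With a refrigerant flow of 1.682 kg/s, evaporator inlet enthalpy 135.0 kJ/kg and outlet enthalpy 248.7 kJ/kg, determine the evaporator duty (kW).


dh = 248.7 - 135.0 = 113.7 kJ/kg
Q_evap = m_dot * dh = 1.682 * 113.7
Q_evap = 191.24 kW

191.24


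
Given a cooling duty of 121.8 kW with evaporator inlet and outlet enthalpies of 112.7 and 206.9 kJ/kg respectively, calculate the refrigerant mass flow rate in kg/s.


dh = 206.9 - 112.7 = 94.2 kJ/kg
m_dot = Q / dh = 121.8 / 94.2 = 1.293 kg/s

1.293


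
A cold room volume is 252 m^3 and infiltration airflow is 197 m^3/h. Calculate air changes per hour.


ACH = flow / volume
ACH = 197 / 252
ACH = 0.782

0.782


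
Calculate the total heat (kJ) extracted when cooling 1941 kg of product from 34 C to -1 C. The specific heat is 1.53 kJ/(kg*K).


dT = 34 - (-1) = 35 K
Q = m * cp * dT = 1941 * 1.53 * 35
Q = 103941 kJ

103941


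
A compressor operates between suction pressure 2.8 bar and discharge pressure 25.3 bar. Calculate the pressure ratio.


PR = P_high / P_low
PR = 25.3 / 2.8
PR = 9.036

9.036


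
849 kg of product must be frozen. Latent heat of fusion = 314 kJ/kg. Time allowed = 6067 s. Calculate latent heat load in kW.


Q_lat = m * h_fg / t
Q_lat = 849 * 314 / 6067
Q_lat = 43.94 kW

43.94


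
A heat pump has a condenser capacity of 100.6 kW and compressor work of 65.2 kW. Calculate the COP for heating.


COP_hp = Q_cond / W
COP_hp = 100.6 / 65.2
COP_hp = 1.543

1.543


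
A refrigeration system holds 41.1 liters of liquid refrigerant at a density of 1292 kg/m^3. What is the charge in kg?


Charge = V * rho / 1000
Charge = 41.1 * 1292 / 1000
Charge = 53.1 kg

53.1


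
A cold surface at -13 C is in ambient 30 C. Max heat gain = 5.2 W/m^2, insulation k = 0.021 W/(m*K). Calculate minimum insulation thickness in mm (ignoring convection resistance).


dT = 30 - (-13) = 43 K
thickness = k * dT / q_max * 1000
thickness = 0.021 * 43 / 5.2 * 1000
thickness = 173.7 mm

173.7


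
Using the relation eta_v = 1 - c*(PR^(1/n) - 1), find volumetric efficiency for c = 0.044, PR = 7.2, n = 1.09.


PR^(1/n) = 7.2^(1/1.09) = 6.11707175
eta_v = 1 - 0.044 * (6.11707175 - 1)
eta_v = 0.7748

0.7748


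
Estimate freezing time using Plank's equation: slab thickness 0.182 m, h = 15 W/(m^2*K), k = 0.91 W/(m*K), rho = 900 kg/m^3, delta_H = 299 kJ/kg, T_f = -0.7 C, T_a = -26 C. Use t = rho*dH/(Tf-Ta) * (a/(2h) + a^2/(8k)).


dT = -0.7 - (-26) = 25.3 K
term1 = a/(2h) = 0.182/(2*15) = 0.006066666667
term2 = a^2/(8k) = 0.182^2/(8*0.91) = 0.00455
t = rho*dH*1000/dT * (term1 + term2)
t = 900*299*1000/25.3 * (0.006066666667 + 0.00455)
t = 112923 s

112923


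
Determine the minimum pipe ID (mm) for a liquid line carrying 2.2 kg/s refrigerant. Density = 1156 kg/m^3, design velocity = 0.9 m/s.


A = m_dot / (rho * v) = 2.2 / (1156 * 0.9) = 0.002114571319 m^2
d = sqrt(4*A/pi) * 1000
d = 51.9 mm

51.9


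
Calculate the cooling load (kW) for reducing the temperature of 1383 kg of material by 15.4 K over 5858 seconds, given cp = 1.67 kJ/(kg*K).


Q = m * cp * dT / t
Q = 1383 * 1.67 * 15.4 / 5858
Q = 6.072 kW

6.072


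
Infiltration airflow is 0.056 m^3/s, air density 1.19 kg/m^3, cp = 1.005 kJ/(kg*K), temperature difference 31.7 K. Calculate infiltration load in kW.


Q = V_dot * rho * cp * dT
Q = 0.056 * 1.19 * 1.005 * 31.7
Q = 2.123 kW

2.123


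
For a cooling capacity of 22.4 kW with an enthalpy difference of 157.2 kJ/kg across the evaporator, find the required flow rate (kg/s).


m_dot = Q / dh
m_dot = 22.4 / 157.2
m_dot = 0.1425 kg/s

0.1425


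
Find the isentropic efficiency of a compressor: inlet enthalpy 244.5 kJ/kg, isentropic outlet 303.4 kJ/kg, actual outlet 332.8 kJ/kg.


dh_ideal = 303.4 - 244.5 = 58.9 kJ/kg
dh_actual = 332.8 - 244.5 = 88.3 kJ/kg
eta_s = dh_ideal / dh_actual = 58.9 / 88.3
eta_s = 0.667

0.667


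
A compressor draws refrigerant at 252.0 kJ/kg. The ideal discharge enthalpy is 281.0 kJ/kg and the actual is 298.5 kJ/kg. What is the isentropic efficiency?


dh_ideal = 281.0 - 252.0 = 29.0 kJ/kg
dh_actual = 298.5 - 252.0 = 46.5 kJ/kg
eta_s = dh_ideal / dh_actual = 29.0 / 46.5
eta_s = 0.6237

0.6237


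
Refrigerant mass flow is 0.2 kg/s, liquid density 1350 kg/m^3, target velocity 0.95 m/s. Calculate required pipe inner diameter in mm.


A = m_dot / (rho * v) = 0.2 / (1350 * 0.95) = 0.0001559454191 m^2
d = sqrt(4*A/pi) * 1000
d = 14.1 mm

14.1


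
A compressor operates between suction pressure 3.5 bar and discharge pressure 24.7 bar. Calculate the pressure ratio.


PR = P_high / P_low
PR = 24.7 / 3.5
PR = 7.057

7.057


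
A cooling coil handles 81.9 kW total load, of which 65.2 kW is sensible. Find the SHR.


SHR = Q_sensible / Q_total
SHR = 65.2 / 81.9
SHR = 0.796

0.796


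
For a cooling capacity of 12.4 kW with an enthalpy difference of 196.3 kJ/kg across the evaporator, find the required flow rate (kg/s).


m_dot = Q / dh
m_dot = 12.4 / 196.3
m_dot = 0.0632 kg/s

0.0632


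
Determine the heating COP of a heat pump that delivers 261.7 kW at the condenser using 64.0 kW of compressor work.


COP_hp = Q_cond / W
COP_hp = 261.7 / 64.0
COP_hp = 4.089

4.089


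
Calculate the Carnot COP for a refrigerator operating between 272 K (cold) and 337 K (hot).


dT = 337 - 272 = 65 K
COP_carnot = T_cold / dT = 272 / 65
COP_carnot = 4.185

4.185


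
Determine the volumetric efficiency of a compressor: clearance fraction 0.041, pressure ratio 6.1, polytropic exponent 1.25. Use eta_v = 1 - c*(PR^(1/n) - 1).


PR^(1/n) = 6.1^(1/1.25) = 4.24877632
eta_v = 1 - 0.041 * (4.24877632 - 1)
eta_v = 0.8668

0.8668


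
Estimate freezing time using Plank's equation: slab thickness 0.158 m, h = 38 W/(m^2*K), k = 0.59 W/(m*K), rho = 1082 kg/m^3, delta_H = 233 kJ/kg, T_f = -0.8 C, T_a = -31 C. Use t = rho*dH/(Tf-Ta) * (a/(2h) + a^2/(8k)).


dT = -0.8 - (-31) = 30.2 K
term1 = a/(2h) = 0.158/(2*38) = 0.002078947368
term2 = a^2/(8k) = 0.158^2/(8*0.59) = 0.005288983051
t = rho*dH*1000/dT * (term1 + term2)
t = 1082*233*1000/30.2 * (0.002078947368 + 0.005288983051)
t = 61507 s

61507


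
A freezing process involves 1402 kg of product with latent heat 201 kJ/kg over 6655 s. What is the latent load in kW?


Q_lat = m * h_fg / t
Q_lat = 1402 * 201 / 6655
Q_lat = 42.34 kW

42.34


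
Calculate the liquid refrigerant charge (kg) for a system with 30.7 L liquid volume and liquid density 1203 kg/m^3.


Charge = V * rho / 1000
Charge = 30.7 * 1203 / 1000
Charge = 36.93 kg

36.93


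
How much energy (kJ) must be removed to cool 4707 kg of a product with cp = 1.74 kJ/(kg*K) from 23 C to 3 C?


dT = 23 - (3) = 20 K
Q = m * cp * dT = 4707 * 1.74 * 20
Q = 163804 kJ

163804


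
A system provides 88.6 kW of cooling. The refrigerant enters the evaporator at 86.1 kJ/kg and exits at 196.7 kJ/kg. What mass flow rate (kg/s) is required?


dh = 196.7 - 86.1 = 110.6 kJ/kg
m_dot = Q / dh = 88.6 / 110.6 = 0.8011 kg/s

0.8011


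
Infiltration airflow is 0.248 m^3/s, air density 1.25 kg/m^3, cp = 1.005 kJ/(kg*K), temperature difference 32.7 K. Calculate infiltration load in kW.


Q = V_dot * rho * cp * dT
Q = 0.248 * 1.25 * 1.005 * 32.7
Q = 10.188 kW

10.188


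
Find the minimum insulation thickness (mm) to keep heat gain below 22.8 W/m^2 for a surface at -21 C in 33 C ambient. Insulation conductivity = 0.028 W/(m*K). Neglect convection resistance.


dT = 33 - (-21) = 54 K
thickness = k * dT / q_max * 1000
thickness = 0.028 * 54 / 22.8 * 1000
thickness = 66.3 mm

66.3


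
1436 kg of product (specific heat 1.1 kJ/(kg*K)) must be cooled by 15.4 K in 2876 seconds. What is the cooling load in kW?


Q = m * cp * dT / t
Q = 1436 * 1.1 * 15.4 / 2876
Q = 8.458 kW

8.458


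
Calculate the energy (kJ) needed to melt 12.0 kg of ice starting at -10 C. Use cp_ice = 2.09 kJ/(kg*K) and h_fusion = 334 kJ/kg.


Sensible heat = cp * dT = 2.09 * 10 = 20.9 kJ/kg
Total per kg = 20.9 + 334 = 354.9 kJ/kg
Q = m * total = 12.0 * 354.9
Q = 4258.8 kJ

4258.8


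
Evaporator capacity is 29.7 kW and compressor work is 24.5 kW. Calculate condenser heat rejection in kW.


Q_cond = Q_evap + W
Q_cond = 29.7 + 24.5
Q_cond = 54.2 kW

54.2


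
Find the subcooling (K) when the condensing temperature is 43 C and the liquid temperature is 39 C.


Subcooling = T_cond - T_liquid
Subcooling = 43 - 39
Subcooling = 4 K

4


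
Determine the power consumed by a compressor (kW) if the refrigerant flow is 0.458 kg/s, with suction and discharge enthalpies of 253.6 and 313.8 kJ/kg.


dh = 313.8 - 253.6 = 60.2 kJ/kg
W = m_dot * dh = 0.458 * 60.2 = 27.57 kW

27.57


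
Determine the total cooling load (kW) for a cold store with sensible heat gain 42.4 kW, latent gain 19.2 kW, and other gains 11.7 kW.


Q_total = Q_s + Q_l + Q_misc
Q_total = 42.4 + 19.2 + 11.7
Q_total = 73.3 kW

73.3


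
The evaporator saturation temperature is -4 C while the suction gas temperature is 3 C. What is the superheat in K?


Superheat = T_suction - T_evap
Superheat = 3 - (-4)
Superheat = 7 K

7


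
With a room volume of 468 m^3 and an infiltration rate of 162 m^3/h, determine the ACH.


ACH = flow / volume
ACH = 162 / 468
ACH = 0.346

0.346


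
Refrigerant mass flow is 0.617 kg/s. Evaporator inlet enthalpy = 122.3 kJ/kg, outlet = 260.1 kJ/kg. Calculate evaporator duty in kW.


dh = 260.1 - 122.3 = 137.8 kJ/kg
Q_evap = m_dot * dh = 0.617 * 137.8
Q_evap = 85.02 kW

85.02


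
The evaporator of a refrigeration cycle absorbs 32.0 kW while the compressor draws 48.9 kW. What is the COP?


COP = Q_evap / W
COP = 32.0 / 48.9
COP = 0.654

0.654


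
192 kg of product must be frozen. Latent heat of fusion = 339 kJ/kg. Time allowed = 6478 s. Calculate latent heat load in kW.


Q_lat = m * h_fg / t
Q_lat = 192 * 339 / 6478
Q_lat = 10.05 kW

10.05


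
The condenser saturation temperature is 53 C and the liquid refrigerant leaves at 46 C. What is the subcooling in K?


Subcooling = T_cond - T_liquid
Subcooling = 53 - 46
Subcooling = 7 K

7


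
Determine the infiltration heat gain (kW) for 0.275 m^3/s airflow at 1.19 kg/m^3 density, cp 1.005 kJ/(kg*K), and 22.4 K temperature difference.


Q = V_dot * rho * cp * dT
Q = 0.275 * 1.19 * 1.005 * 22.4
Q = 7.367 kW

7.367


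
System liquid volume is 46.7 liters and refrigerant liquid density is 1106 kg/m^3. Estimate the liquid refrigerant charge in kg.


Charge = V * rho / 1000
Charge = 46.7 * 1106 / 1000
Charge = 51.65 kg

51.65


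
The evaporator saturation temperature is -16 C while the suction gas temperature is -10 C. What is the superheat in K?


Superheat = T_suction - T_evap
Superheat = -10 - (-16)
Superheat = 6 K

6


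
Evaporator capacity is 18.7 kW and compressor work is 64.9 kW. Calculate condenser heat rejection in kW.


Q_cond = Q_evap + W
Q_cond = 18.7 + 64.9
Q_cond = 83.6 kW

83.6


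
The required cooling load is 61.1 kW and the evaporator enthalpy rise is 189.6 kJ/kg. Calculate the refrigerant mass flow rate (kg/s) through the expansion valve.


m_dot = Q / dh
m_dot = 61.1 / 189.6
m_dot = 0.3223 kg/s

0.3223


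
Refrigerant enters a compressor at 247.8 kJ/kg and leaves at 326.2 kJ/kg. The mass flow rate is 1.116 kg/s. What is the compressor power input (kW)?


dh = 326.2 - 247.8 = 78.4 kJ/kg
W = m_dot * dh = 1.116 * 78.4 = 87.49 kW

87.49


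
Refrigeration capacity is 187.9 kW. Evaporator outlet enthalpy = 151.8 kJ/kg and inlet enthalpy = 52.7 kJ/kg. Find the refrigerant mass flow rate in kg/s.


dh = 151.8 - 52.7 = 99.1 kJ/kg
m_dot = Q / dh = 187.9 / 99.1 = 1.8961 kg/s

1.8961


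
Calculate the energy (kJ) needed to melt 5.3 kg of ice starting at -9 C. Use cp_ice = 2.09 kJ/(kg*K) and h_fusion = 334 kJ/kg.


Sensible heat = cp * dT = 2.09 * 9 = 18.81 kJ/kg
Total per kg = 18.81 + 334 = 352.81 kJ/kg
Q = m * total = 5.3 * 352.81
Q = 1869.9 kJ

1869.9


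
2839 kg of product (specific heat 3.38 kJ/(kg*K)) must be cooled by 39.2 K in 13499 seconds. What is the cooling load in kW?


Q = m * cp * dT / t
Q = 2839 * 3.38 * 39.2 / 13499
Q = 27.865 kW

27.865


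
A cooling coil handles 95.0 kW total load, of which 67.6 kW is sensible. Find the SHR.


SHR = Q_sensible / Q_total
SHR = 67.6 / 95.0
SHR = 0.712

0.712


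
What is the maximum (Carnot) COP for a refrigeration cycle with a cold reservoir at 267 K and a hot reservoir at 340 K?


dT = 340 - 267 = 73 K
COP_carnot = T_cold / dT = 267 / 73
COP_carnot = 3.658

3.658


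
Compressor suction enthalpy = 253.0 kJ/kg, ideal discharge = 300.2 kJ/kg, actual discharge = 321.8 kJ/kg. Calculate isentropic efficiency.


dh_ideal = 300.2 - 253.0 = 47.2 kJ/kg
dh_actual = 321.8 - 253.0 = 68.8 kJ/kg
eta_s = dh_ideal / dh_actual = 47.2 / 68.8
eta_s = 0.686

0.686


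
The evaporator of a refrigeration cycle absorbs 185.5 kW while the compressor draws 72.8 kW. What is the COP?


COP = Q_evap / W
COP = 185.5 / 72.8
COP = 2.548

2.548


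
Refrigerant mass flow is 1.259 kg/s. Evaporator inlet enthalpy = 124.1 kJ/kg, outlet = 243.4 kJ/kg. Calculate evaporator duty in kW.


dh = 243.4 - 124.1 = 119.3 kJ/kg
Q_evap = m_dot * dh = 1.259 * 119.3
Q_evap = 150.2 kW

150.2


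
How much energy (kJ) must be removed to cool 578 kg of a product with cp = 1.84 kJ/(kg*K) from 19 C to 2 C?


dT = 19 - (2) = 17 K
Q = m * cp * dT = 578 * 1.84 * 17
Q = 18080 kJ

18080


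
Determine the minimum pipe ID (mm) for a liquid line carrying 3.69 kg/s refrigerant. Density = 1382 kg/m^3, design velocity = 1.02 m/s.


A = m_dot / (rho * v) = 3.69 / (1382 * 1.02) = 0.002617689623 m^2
d = sqrt(4*A/pi) * 1000
d = 57.7 mm

57.7


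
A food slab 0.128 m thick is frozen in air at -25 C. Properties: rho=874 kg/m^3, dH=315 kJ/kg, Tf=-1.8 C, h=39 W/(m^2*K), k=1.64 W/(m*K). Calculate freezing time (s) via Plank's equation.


dT = -1.8 - (-25) = 23.2 K
term1 = a/(2h) = 0.128/(2*39) = 0.001641025641
term2 = a^2/(8k) = 0.128^2/(8*1.64) = 0.001248780488
t = rho*dH*1000/dT * (term1 + term2)
t = 874*315*1000/23.2 * (0.001641025641 + 0.001248780488)
t = 34293 s

34293


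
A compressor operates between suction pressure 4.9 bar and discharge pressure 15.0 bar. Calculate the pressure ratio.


PR = P_high / P_low
PR = 15.0 / 4.9
PR = 3.061

3.061


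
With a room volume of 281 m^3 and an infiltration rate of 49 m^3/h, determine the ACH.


ACH = flow / volume
ACH = 49 / 281
ACH = 0.174

0.174


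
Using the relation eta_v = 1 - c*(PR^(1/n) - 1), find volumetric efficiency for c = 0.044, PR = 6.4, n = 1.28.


PR^(1/n) = 6.4^(1/1.28) = 4.2641071
eta_v = 1 - 0.044 * (4.2641071 - 1)
eta_v = 0.8564

0.8564


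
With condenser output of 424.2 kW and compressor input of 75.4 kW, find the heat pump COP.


COP_hp = Q_cond / W
COP_hp = 424.2 / 75.4
COP_hp = 5.626

5.626


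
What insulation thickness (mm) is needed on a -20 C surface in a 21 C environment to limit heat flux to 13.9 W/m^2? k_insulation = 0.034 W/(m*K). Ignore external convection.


dT = 21 - (-20) = 41 K
thickness = k * dT / q_max * 1000
thickness = 0.034 * 41 / 13.9 * 1000
thickness = 100.3 mm

100.3


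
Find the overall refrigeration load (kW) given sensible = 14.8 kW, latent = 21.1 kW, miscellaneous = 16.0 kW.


Q_total = Q_s + Q_l + Q_misc
Q_total = 14.8 + 21.1 + 16.0
Q_total = 51.9 kW

51.9


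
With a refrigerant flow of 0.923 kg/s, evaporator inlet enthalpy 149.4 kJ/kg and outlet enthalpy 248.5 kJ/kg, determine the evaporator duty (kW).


dh = 248.5 - 149.4 = 99.1 kJ/kg
Q_evap = m_dot * dh = 0.923 * 99.1
Q_evap = 91.47 kW

91.47


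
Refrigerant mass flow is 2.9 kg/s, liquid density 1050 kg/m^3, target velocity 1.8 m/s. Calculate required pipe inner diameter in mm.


A = m_dot / (rho * v) = 2.9 / (1050 * 1.8) = 0.001534391534 m^2
d = sqrt(4*A/pi) * 1000
d = 44.2 mm

44.2


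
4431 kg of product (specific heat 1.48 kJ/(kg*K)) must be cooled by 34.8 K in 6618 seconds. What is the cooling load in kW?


Q = m * cp * dT / t
Q = 4431 * 1.48 * 34.8 / 6618
Q = 34.484 kW

34.484


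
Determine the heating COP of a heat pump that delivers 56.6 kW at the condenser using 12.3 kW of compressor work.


COP_hp = Q_cond / W
COP_hp = 56.6 / 12.3
COP_hp = 4.602

4.602


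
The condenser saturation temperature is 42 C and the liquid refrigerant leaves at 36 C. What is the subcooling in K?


Subcooling = T_cond - T_liquid
Subcooling = 42 - 36
Subcooling = 6 K

6


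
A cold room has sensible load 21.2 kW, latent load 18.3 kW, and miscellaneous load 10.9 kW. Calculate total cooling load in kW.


Q_total = Q_s + Q_l + Q_misc
Q_total = 21.2 + 18.3 + 10.9
Q_total = 50.4 kW

50.4


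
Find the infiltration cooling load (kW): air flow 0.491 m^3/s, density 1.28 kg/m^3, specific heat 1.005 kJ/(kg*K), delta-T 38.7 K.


Q = V_dot * rho * cp * dT
Q = 0.491 * 1.28 * 1.005 * 38.7
Q = 24.444 kW

24.444


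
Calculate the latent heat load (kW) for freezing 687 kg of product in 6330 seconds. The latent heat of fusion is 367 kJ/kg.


Q_lat = m * h_fg / t
Q_lat = 687 * 367 / 6330
Q_lat = 39.83 kW

39.83


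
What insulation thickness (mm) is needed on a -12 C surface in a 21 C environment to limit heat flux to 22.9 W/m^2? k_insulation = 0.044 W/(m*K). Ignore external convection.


dT = 21 - (-12) = 33 K
thickness = k * dT / q_max * 1000
thickness = 0.044 * 33 / 22.9 * 1000
thickness = 63.4 mm

63.4


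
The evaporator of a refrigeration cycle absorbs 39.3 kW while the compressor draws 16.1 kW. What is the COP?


COP = Q_evap / W
COP = 39.3 / 16.1
COP = 2.441

2.441


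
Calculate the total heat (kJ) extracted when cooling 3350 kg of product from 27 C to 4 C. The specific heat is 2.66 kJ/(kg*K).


dT = 27 - (4) = 23 K
Q = m * cp * dT = 3350 * 2.66 * 23
Q = 204953 kJ

204953


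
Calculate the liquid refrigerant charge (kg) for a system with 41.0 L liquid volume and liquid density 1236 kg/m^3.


Charge = V * rho / 1000
Charge = 41.0 * 1236 / 1000
Charge = 50.68 kg

50.68


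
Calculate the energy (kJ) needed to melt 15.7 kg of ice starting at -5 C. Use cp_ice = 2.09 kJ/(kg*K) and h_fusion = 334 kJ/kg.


Sensible heat = cp * dT = 2.09 * 5 = 10.45 kJ/kg
Total per kg = 10.45 + 334 = 344.45 kJ/kg
Q = m * total = 15.7 * 344.45
Q = 5407.9 kJ

5407.9


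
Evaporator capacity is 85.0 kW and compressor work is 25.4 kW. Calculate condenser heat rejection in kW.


Q_cond = Q_evap + W
Q_cond = 85.0 + 25.4
Q_cond = 110.4 kW

110.4


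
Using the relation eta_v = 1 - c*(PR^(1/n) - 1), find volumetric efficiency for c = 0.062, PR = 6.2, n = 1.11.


PR^(1/n) = 6.2^(1/1.11) = 5.17447612
eta_v = 1 - 0.062 * (5.17447612 - 1)
eta_v = 0.7412

0.7412


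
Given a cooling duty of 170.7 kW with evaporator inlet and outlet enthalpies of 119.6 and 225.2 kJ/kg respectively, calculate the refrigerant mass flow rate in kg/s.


dh = 225.2 - 119.6 = 105.6 kJ/kg
m_dot = Q / dh = 170.7 / 105.6 = 1.6165 kg/s

1.6165


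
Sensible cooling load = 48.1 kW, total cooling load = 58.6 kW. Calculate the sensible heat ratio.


SHR = Q_sensible / Q_total
SHR = 48.1 / 58.6
SHR = 0.821

0.821


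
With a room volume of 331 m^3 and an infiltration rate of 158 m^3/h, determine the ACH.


ACH = flow / volume
ACH = 158 / 331
ACH = 0.477

0.477


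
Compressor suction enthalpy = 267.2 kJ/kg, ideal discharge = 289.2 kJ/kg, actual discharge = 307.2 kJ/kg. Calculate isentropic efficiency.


dh_ideal = 289.2 - 267.2 = 22.0 kJ/kg
dh_actual = 307.2 - 267.2 = 40.0 kJ/kg
eta_s = dh_ideal / dh_actual = 22.0 / 40.0
eta_s = 0.55

0.55


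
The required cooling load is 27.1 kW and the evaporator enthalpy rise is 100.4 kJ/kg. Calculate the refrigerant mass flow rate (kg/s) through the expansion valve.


m_dot = Q / dh
m_dot = 27.1 / 100.4
m_dot = 0.2699 kg/s

0.2699


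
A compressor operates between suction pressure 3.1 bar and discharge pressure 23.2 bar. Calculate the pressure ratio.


PR = P_high / P_low
PR = 23.2 / 3.1
PR = 7.484

7.484


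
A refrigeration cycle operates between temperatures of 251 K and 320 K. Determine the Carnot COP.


dT = 320 - 251 = 69 K
COP_carnot = T_cold / dT = 251 / 69
COP_carnot = 3.638

3.638


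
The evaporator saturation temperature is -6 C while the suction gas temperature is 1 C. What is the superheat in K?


Superheat = T_suction - T_evap
Superheat = 1 - (-6)
Superheat = 7 K

7


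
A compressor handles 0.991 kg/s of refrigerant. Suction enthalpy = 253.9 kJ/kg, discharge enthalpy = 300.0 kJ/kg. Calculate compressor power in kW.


dh = 300.0 - 253.9 = 46.1 kJ/kg
W = m_dot * dh = 0.991 * 46.1 = 45.69 kW

45.69


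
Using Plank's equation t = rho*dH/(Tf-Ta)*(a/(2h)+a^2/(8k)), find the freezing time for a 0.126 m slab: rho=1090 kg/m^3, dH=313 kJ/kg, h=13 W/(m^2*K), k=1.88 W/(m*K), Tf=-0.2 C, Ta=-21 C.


dT = -0.2 - (-21) = 20.8 K
term1 = a/(2h) = 0.126/(2*13) = 0.004846153846
term2 = a^2/(8k) = 0.126^2/(8*1.88) = 0.001055585106
t = rho*dH*1000/dT * (term1 + term2)
t = 1090*313*1000/20.8 * (0.004846153846 + 0.001055585106)
t = 96803 s

96803


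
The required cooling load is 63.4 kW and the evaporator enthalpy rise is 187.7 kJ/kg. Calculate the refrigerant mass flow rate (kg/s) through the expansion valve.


m_dot = Q / dh
m_dot = 63.4 / 187.7
m_dot = 0.3378 kg/s

0.3378


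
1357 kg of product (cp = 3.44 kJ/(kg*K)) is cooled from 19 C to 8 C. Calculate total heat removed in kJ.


dT = 19 - (8) = 11 K
Q = m * cp * dT = 1357 * 3.44 * 11
Q = 51349 kJ

51349


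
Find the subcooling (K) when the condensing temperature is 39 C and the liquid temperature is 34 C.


Subcooling = T_cond - T_liquid
Subcooling = 39 - 34
Subcooling = 5 K

5


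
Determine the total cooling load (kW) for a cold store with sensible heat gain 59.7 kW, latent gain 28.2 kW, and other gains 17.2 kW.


Q_total = Q_s + Q_l + Q_misc
Q_total = 59.7 + 28.2 + 17.2
Q_total = 105.1 kW

105.1


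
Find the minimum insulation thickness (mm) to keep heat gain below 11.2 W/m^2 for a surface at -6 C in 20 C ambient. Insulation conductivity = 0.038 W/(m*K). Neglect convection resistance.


dT = 20 - (-6) = 26 K
thickness = k * dT / q_max * 1000
thickness = 0.038 * 26 / 11.2 * 1000
thickness = 88.2 mm

88.2


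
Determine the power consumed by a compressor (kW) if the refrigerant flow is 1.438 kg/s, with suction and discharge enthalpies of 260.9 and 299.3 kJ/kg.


dh = 299.3 - 260.9 = 38.4 kJ/kg
W = m_dot * dh = 1.438 * 38.4 = 55.22 kW

55.22


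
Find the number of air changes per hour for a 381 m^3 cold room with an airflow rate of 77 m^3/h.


ACH = flow / volume
ACH = 77 / 381
ACH = 0.202

0.202


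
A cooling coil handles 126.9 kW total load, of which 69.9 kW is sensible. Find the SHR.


SHR = Q_sensible / Q_total
SHR = 69.9 / 126.9
SHR = 0.551

0.551


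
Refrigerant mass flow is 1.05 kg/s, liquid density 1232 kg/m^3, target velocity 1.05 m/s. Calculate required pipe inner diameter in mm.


A = m_dot / (rho * v) = 1.05 / (1232 * 1.05) = 0.0008116883117 m^2
d = sqrt(4*A/pi) * 1000
d = 32.1 mm

32.1


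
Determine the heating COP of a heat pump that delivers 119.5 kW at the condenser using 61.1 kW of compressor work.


COP_hp = Q_cond / W
COP_hp = 119.5 / 61.1
COP_hp = 1.956

1.956


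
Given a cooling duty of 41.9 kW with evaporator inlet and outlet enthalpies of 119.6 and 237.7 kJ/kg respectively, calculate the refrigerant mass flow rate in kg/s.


dh = 237.7 - 119.6 = 118.1 kJ/kg
m_dot = Q / dh = 41.9 / 118.1 = 0.3548 kg/s

0.3548


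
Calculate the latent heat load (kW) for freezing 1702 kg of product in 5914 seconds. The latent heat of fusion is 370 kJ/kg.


Q_lat = m * h_fg / t
Q_lat = 1702 * 370 / 5914
Q_lat = 106.48 kW

106.48


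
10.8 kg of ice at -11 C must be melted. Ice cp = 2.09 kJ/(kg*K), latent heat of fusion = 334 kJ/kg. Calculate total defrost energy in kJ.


Sensible heat = cp * dT = 2.09 * 11 = 22.99 kJ/kg
Total per kg = 22.99 + 334 = 356.99 kJ/kg
Q = m * total = 10.8 * 356.99
Q = 3855.5 kJ

3855.5


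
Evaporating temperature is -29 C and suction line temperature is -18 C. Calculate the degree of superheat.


Superheat = T_suction - T_evap
Superheat = -18 - (-29)
Superheat = 11 K

11


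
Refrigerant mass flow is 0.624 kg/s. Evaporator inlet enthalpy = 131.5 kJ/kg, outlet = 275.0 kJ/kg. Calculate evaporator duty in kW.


dh = 275.0 - 131.5 = 143.5 kJ/kg
Q_evap = m_dot * dh = 0.624 * 143.5
Q_evap = 89.54 kW

89.54


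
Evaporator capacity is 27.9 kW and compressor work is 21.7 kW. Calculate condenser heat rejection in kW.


Q_cond = Q_evap + W
Q_cond = 27.9 + 21.7
Q_cond = 49.6 kW

49.6


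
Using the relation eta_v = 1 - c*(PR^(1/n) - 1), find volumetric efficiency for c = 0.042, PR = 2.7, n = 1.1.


PR^(1/n) = 2.7^(1/1.1) = 2.46688484
eta_v = 1 - 0.042 * (2.46688484 - 1)
eta_v = 0.9384

0.9384


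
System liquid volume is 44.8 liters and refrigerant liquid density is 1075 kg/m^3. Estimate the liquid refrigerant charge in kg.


Charge = V * rho / 1000
Charge = 44.8 * 1075 / 1000
Charge = 48.16 kg

48.16


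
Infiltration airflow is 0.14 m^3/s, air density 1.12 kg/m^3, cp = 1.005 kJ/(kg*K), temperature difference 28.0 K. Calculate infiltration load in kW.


Q = V_dot * rho * cp * dT
Q = 0.14 * 1.12 * 1.005 * 28.0
Q = 4.412 kW

4.412


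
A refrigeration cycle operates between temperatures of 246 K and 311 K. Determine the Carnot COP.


dT = 311 - 246 = 65 K
COP_carnot = T_cold / dT = 246 / 65
COP_carnot = 3.785

3.785


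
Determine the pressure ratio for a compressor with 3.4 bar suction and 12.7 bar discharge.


PR = P_high / P_low
PR = 12.7 / 3.4
PR = 3.735

3.735


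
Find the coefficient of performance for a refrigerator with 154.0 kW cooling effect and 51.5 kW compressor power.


COP = Q_evap / W
COP = 154.0 / 51.5
COP = 2.99

2.99


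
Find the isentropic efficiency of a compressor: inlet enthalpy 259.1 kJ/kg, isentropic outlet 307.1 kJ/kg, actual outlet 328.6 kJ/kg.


dh_ideal = 307.1 - 259.1 = 48.0 kJ/kg
dh_actual = 328.6 - 259.1 = 69.5 kJ/kg
eta_s = dh_ideal / dh_actual = 48.0 / 69.5
eta_s = 0.6906

0.6906


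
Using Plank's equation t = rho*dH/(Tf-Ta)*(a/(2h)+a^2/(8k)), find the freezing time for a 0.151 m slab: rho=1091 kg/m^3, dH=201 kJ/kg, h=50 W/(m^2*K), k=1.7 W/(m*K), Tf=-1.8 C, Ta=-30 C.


dT = -1.8 - (-30) = 28.2 K
term1 = a/(2h) = 0.151/(2*50) = 0.00151
term2 = a^2/(8k) = 0.151^2/(8*1.7) = 0.001676544118
t = rho*dH*1000/dT * (term1 + term2)
t = 1091*201*1000/28.2 * (0.00151 + 0.001676544118)
t = 24779 s

24779


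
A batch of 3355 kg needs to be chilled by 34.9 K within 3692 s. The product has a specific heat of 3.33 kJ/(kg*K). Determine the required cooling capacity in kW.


Q = m * cp * dT / t
Q = 3355 * 3.33 * 34.9 / 3692
Q = 105.609 kW

105.609


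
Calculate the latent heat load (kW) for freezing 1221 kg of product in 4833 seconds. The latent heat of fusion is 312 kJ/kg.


Q_lat = m * h_fg / t
Q_lat = 1221 * 312 / 4833
Q_lat = 78.82 kW

78.82


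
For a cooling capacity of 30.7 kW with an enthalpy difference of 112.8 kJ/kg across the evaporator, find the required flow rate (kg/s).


m_dot = Q / dh
m_dot = 30.7 / 112.8
m_dot = 0.2722 kg/s

0.2722


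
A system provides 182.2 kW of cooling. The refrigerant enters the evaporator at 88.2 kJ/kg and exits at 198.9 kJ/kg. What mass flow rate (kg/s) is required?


dh = 198.9 - 88.2 = 110.7 kJ/kg
m_dot = Q / dh = 182.2 / 110.7 = 1.6459 kg/s

1.6459


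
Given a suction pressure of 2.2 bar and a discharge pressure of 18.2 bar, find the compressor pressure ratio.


PR = P_high / P_low
PR = 18.2 / 2.2
PR = 8.273

8.273


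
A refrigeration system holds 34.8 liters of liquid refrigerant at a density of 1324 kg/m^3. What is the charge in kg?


Charge = V * rho / 1000
Charge = 34.8 * 1324 / 1000
Charge = 46.08 kg

46.08


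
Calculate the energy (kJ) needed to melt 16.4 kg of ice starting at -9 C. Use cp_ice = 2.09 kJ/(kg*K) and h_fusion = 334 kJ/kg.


Sensible heat = cp * dT = 2.09 * 9 = 18.81 kJ/kg
Total per kg = 18.81 + 334 = 352.81 kJ/kg
Q = m * total = 16.4 * 352.81
Q = 5786.1 kJ

5786.1


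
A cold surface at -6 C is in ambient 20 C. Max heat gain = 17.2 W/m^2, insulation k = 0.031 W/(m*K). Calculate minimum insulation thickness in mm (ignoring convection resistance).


dT = 20 - (-6) = 26 K
thickness = k * dT / q_max * 1000
thickness = 0.031 * 26 / 17.2 * 1000
thickness = 46.9 mm

46.9


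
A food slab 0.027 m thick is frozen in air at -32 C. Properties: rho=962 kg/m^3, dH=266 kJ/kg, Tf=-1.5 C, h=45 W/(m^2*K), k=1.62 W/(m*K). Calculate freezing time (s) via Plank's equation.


dT = -1.5 - (-32) = 30.5 K
term1 = a/(2h) = 0.027/(2*45) = 0.0003
term2 = a^2/(8k) = 0.027^2/(8*1.62) = 0.00005625
t = rho*dH*1000/dT * (term1 + term2)
t = 962*266*1000/30.5 * (0.0003 + 0.00005625)
t = 2989 s

2989
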